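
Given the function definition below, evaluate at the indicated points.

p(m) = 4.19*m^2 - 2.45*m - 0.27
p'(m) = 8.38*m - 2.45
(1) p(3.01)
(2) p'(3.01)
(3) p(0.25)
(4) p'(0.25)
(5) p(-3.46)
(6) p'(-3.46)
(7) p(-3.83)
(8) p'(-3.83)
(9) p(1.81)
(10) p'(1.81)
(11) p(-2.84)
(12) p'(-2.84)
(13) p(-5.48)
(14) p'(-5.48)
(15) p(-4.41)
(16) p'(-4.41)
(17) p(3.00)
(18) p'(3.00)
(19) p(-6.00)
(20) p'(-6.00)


(1) = 30.32
(2) = 22.77
(3) = -0.62
(4) = -0.35
(5) = 58.37
(6) = -31.44
(7) = 70.58
(8) = -34.55
(9) = 9.02
(10) = 12.72
(11) = 40.48
(12) = -26.25
(13) = 138.98
(14) = -48.37
(15) = 92.02
(16) = -39.41
(17) = 30.09
(18) = 22.69
(19) = 165.27
(20) = -52.73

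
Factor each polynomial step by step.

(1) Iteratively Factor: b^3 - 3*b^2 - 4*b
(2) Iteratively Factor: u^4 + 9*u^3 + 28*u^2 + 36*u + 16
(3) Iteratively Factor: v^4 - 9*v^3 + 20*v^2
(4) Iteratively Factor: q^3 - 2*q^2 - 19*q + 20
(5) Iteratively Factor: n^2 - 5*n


(1) = (b + 1)*(b^2 - 4*b) = (b - 4)*(b + 1)*(b)
(2) = (u + 2)*(u^3 + 7*u^2 + 14*u + 8) = (u + 2)^2*(u^2 + 5*u + 4) = (u + 1)*(u + 2)^2*(u + 4)
(3) = (v - 5)*(v^3 - 4*v^2) = v*(v - 5)*(v^2 - 4*v) = v^2*(v - 5)*(v - 4)
(4) = (q - 1)*(q^2 - q - 20) = (q - 1)*(q + 4)*(q - 5)
(5) = (n)*(n - 5)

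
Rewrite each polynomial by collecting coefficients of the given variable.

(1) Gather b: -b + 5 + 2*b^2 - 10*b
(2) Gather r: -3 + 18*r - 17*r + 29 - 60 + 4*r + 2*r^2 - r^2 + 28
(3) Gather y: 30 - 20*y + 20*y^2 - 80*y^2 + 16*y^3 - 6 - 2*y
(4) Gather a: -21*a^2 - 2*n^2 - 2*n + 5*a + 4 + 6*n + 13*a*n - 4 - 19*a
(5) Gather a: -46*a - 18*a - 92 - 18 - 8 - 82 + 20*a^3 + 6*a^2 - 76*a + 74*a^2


(1) = 2*b^2 - 11*b + 5
(2) = r^2 + 5*r - 6
(3) = 16*y^3 - 60*y^2 - 22*y + 24
(4) = -21*a^2 + a*(13*n - 14) - 2*n^2 + 4*n
(5) = 20*a^3 + 80*a^2 - 140*a - 200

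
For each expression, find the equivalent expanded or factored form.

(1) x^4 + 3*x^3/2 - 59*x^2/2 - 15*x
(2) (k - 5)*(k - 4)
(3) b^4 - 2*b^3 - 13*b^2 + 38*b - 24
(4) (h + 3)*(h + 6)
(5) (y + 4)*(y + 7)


(1) = x*(x - 5)*(x + 1/2)*(x + 6)
(2) = k^2 - 9*k + 20
(3) = (b - 3)*(b - 2)*(b - 1)*(b + 4)
(4) = h^2 + 9*h + 18
(5) = y^2 + 11*y + 28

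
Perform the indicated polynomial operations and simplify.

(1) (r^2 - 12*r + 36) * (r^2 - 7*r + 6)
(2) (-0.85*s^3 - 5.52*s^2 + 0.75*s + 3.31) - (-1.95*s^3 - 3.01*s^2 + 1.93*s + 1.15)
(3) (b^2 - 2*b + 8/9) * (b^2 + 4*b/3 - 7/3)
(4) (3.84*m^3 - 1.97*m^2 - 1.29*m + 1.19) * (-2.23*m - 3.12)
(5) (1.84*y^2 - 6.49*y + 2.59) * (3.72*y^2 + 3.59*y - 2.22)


(1) = r^4 - 19*r^3 + 126*r^2 - 324*r + 216
(2) = 1.1*s^3 - 2.51*s^2 - 1.18*s + 2.16
(3) = b^4 - 2*b^3/3 - 37*b^2/9 + 158*b/27 - 56/27
(4) = -8.5632*m^4 - 7.5877*m^3 + 9.0231*m^2 + 1.3711*m - 3.7128
(5) = 6.8448*y^4 - 17.5372*y^3 - 17.7491*y^2 + 23.7059*y - 5.7498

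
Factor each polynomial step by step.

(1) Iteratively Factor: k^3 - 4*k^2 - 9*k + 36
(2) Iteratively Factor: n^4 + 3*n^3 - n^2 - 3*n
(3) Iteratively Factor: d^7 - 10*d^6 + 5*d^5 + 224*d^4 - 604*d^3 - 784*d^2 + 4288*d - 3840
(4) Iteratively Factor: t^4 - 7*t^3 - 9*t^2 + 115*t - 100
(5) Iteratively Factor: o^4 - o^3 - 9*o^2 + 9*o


(1) = (k - 4)*(k^2 - 9) = (k - 4)*(k - 3)*(k + 3)
(2) = (n - 1)*(n^3 + 4*n^2 + 3*n) = (n - 1)*(n + 1)*(n^2 + 3*n) = n*(n - 1)*(n + 1)*(n + 3)
(3) = (d - 4)*(d^6 - 6*d^5 - 19*d^4 + 148*d^3 - 12*d^2 - 832*d + 960) = (d - 5)*(d - 4)*(d^5 - d^4 - 24*d^3 + 28*d^2 + 128*d - 192) = (d - 5)*(d - 4)*(d + 4)*(d^4 - 5*d^3 - 4*d^2 + 44*d - 48) = (d - 5)*(d - 4)*(d + 3)*(d + 4)*(d^3 - 8*d^2 + 20*d - 16) = (d - 5)*(d - 4)^2*(d + 3)*(d + 4)*(d^2 - 4*d + 4) = (d - 5)*(d - 4)^2*(d - 2)*(d + 3)*(d + 4)*(d - 2)
(4) = (t - 1)*(t^3 - 6*t^2 - 15*t + 100) = (t - 1)*(t + 4)*(t^2 - 10*t + 25) = (t - 5)*(t - 1)*(t + 4)*(t - 5)
(5) = (o + 3)*(o^3 - 4*o^2 + 3*o) = o*(o + 3)*(o^2 - 4*o + 3) = o*(o - 3)*(o + 3)*(o - 1)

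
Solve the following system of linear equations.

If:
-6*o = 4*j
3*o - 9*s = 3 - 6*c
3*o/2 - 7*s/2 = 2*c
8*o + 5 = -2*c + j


Then:
c = 113/502
j = 216/251
o = -144/251
s = -94/251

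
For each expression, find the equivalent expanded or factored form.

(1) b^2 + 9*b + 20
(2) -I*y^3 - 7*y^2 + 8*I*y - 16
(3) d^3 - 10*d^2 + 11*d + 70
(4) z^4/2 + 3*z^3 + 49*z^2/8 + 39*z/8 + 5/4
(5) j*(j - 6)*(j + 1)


(1) = (b + 4)*(b + 5)
(2) = (y - 4*I)^2*(-I*y + 1)
(3) = (d - 7)*(d - 5)*(d + 2)
(4) = (z/2 + 1)*(z + 1/2)*(z + 1)*(z + 5/2)
(5) = j^3 - 5*j^2 - 6*j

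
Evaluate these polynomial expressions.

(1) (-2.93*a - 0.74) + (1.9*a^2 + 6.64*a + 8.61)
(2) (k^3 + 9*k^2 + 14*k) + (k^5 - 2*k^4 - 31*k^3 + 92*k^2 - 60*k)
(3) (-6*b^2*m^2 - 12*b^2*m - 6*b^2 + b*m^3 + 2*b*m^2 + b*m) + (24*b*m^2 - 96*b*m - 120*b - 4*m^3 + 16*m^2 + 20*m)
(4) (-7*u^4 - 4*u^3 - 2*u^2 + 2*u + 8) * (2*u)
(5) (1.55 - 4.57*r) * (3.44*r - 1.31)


(1) = 1.9*a^2 + 3.71*a + 7.87
(2) = k^5 - 2*k^4 - 30*k^3 + 101*k^2 - 46*k
(3) = -6*b^2*m^2 - 12*b^2*m - 6*b^2 + b*m^3 + 26*b*m^2 - 95*b*m - 120*b - 4*m^3 + 16*m^2 + 20*m
(4) = -14*u^5 - 8*u^4 - 4*u^3 + 4*u^2 + 16*u
(5) = -15.7208*r^2 + 11.3187*r - 2.0305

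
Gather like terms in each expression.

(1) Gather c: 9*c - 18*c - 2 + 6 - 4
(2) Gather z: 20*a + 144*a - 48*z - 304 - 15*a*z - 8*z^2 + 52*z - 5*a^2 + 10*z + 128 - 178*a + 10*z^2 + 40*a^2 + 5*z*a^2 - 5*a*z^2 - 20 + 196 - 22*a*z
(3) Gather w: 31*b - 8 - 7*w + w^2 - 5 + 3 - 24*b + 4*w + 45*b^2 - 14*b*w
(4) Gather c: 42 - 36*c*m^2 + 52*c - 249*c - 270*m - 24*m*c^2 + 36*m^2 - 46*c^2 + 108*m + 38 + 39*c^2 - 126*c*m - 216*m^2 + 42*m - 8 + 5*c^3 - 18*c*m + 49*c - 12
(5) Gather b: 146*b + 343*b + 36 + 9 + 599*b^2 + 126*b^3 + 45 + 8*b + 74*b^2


(1) = -9*c
(2) = 35*a^2 - 14*a + z^2*(2 - 5*a) + z*(5*a^2 - 37*a + 14)
(3) = 45*b^2 + 7*b + w^2 + w*(-14*b - 3) - 10
(4) = 5*c^3 + c^2*(-24*m - 7) + c*(-36*m^2 - 144*m - 148) - 180*m^2 - 120*m + 60
(5) = 126*b^3 + 673*b^2 + 497*b + 90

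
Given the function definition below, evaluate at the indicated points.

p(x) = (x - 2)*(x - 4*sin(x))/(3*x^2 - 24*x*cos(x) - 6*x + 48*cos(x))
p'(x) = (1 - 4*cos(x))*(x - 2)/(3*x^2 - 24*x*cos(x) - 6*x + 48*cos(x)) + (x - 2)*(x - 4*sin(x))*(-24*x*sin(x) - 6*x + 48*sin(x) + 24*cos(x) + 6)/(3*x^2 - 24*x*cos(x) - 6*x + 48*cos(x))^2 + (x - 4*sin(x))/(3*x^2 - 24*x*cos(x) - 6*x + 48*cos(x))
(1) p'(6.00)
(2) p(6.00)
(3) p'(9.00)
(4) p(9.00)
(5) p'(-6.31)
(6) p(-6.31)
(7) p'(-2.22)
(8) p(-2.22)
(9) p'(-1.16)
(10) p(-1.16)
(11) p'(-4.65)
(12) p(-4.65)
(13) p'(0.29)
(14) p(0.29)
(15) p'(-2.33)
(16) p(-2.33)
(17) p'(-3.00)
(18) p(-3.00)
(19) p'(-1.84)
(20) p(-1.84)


(1) = 1.60
(2) = -1.41
(3) = 0.06
(4) = 0.15
(5) = 0.08
(6) = 0.14
(7) = 0.69
(8) = 0.12
(9) = 0.32
(10) = -0.19
(11) = 1.40
(12) = 0.69
(13) = 0.15
(14) = 0.04
(15) = 0.48
(16) = 0.06
(17) = 0.33
(18) = -0.17
(19) = 56.88
(20) = 2.34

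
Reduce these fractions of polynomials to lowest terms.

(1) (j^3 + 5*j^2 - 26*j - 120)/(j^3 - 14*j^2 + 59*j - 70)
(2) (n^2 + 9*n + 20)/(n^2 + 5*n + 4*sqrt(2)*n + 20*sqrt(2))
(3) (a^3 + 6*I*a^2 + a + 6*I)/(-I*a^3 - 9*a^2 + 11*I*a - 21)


(1) = (j^2 + 10*j + 24)/(j^2 - 9*j + 14)
(2) = (n + 4)/(n + 4*sqrt(2))
(3) = (I*a^2 - 5*a + 6*I)/(a^2 - 10*I*a - 21)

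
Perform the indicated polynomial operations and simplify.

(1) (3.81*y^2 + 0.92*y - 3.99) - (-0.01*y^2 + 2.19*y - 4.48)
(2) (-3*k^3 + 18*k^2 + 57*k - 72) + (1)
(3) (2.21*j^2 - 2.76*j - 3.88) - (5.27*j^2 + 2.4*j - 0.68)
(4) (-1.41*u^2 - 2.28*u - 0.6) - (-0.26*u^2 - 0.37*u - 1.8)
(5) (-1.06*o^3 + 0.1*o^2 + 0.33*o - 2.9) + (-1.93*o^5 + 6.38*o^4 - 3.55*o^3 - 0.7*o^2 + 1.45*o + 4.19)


(1) = 3.82*y^2 - 1.27*y + 0.49
(2) = -3*k^3 + 18*k^2 + 57*k - 71
(3) = -3.06*j^2 - 5.16*j - 3.2
(4) = -1.15*u^2 - 1.91*u + 1.2
(5) = -1.93*o^5 + 6.38*o^4 - 4.61*o^3 - 0.6*o^2 + 1.78*o + 1.29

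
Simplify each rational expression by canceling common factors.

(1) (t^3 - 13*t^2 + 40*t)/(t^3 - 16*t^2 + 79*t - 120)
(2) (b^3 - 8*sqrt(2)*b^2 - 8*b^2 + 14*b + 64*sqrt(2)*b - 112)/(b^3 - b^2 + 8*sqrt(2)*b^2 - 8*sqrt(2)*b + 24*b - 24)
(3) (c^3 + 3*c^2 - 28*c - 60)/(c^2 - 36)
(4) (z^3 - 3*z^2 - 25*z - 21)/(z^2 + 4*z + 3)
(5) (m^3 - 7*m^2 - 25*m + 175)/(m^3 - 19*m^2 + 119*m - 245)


(1) = t/(t - 3)
(2) = (b^3 + b^2*(-8*sqrt(2) - 8) + b*(14 + 64*sqrt(2)) - 112)/(b^3 + b^2*(-1 + 8*sqrt(2)) + b*(24 - 8*sqrt(2)) - 24)
(3) = (c^2 - 3*c - 10)/(c - 6)
(4) = z - 7
(5) = (m + 5)/(m - 7)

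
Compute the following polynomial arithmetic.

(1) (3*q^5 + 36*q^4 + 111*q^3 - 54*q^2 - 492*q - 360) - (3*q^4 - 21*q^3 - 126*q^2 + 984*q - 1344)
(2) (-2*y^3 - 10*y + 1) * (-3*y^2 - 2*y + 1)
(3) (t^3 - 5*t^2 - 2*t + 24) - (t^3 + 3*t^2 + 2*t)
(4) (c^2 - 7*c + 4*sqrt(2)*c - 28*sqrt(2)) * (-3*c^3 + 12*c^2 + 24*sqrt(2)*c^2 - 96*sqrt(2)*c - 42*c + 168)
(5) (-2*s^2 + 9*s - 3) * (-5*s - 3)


(1) = 3*q^5 + 33*q^4 + 132*q^3 + 72*q^2 - 1476*q + 984
(2) = 6*y^5 + 4*y^4 + 28*y^3 + 17*y^2 - 12*y + 1
(3) = -8*t^2 - 4*t + 24
(4) = -3*c^5 + 12*sqrt(2)*c^4 + 33*c^4 - 132*sqrt(2)*c^3 + 66*c^3 - 1650*c^2 + 168*sqrt(2)*c^2 + 1848*sqrt(2)*c + 4200*c - 4704*sqrt(2)
(5) = 10*s^3 - 39*s^2 - 12*s + 9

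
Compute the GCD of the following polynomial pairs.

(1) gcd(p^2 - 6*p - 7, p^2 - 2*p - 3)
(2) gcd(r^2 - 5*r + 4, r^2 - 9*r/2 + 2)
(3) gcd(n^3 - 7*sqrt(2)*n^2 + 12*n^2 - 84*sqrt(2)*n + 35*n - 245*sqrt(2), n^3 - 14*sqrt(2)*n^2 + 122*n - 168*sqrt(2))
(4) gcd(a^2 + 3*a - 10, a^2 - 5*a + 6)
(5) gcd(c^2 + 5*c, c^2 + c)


(1) = gcd((p - 7)*(p + 1), (p - 3)*(p + 1)) = p + 1
(2) = gcd((r - 4)*(r - 1), (r - 4)*(r - 1/2)) = r - 4
(3) = gcd((n + 5)*(n + 7)*(n - 7*sqrt(2)), (n - 7*sqrt(2))*(n - 4*sqrt(2))*(n - 3*sqrt(2))) = n - 7*sqrt(2)
(4) = gcd((a - 2)*(a + 5), (a - 3)*(a - 2)) = a - 2
(5) = c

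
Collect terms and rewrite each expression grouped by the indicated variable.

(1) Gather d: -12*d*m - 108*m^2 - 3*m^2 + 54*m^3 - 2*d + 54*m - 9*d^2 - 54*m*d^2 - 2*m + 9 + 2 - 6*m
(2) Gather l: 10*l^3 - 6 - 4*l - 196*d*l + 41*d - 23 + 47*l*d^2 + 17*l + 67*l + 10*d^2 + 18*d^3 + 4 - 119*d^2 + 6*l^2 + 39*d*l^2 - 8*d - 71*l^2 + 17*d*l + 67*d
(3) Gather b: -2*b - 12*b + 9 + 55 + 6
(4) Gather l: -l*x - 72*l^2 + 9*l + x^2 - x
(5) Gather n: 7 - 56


(1) = d^2*(-54*m - 9) + d*(-12*m - 2) + 54*m^3 - 111*m^2 + 46*m + 11
(2) = 18*d^3 - 109*d^2 + 100*d + 10*l^3 + l^2*(39*d - 65) + l*(47*d^2 - 179*d + 80) - 25
(3) = 70 - 14*b
(4) = -72*l^2 + l*(9 - x) + x^2 - x
(5) = -49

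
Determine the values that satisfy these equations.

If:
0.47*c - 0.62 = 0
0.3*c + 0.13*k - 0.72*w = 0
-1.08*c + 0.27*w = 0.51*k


Then:
c = 1.32
k = -2.77
w = 0.05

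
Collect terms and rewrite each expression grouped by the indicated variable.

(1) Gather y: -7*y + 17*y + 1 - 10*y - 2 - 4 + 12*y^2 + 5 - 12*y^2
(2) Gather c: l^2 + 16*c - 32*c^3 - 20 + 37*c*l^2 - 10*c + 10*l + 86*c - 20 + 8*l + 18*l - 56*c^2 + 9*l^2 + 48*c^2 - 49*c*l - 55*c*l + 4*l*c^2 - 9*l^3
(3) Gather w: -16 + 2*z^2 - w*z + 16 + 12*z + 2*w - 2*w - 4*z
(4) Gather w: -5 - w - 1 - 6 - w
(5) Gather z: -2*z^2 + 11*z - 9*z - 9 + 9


(1) = 0
(2) = -32*c^3 + c^2*(4*l - 8) + c*(37*l^2 - 104*l + 92) - 9*l^3 + 10*l^2 + 36*l - 40
(3) = -w*z + 2*z^2 + 8*z
(4) = -2*w - 12
(5) = -2*z^2 + 2*z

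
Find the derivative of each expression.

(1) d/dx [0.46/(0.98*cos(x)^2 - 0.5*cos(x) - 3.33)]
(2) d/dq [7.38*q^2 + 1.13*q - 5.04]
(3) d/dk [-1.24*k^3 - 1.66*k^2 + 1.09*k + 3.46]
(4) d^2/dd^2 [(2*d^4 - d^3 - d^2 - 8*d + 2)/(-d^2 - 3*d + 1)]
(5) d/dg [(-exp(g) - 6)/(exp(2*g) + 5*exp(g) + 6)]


(1) = (0.9016*cos(x) - 0.23)*sin(x)/(-0.98*cos(x)^2 + 0.5*cos(x) + 3.33)^2
(2) = 14.76*q + 1.13
(3) = -3.72*k^2 - 3.32*k + 1.09
(4) = 2*(-2*d^6 - 18*d^5 - 48*d^4 + 63*d^3 - 24*d^2 + 9*d + 5)/(d^6 + 9*d^5 + 24*d^4 + 9*d^3 - 24*d^2 + 9*d - 1)
(5) = ((exp(g) + 6)*(2*exp(g) + 5) - exp(2*g) - 5*exp(g) - 6)*exp(g)/(exp(2*g) + 5*exp(g) + 6)^2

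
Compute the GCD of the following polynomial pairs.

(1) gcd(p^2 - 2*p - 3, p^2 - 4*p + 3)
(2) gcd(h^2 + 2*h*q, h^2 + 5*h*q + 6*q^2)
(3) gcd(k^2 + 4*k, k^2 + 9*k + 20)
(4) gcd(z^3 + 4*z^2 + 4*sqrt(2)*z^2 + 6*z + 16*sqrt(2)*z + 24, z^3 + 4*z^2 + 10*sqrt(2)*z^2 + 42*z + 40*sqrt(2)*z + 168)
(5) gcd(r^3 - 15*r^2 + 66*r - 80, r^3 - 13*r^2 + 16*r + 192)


(1) = p - 3
(2) = h + 2*q
(3) = gcd(k*(k + 4), (k + 4)*(k + 5)) = k + 4
(4) = gcd((z + 4)*(z + sqrt(2))*(z + 3*sqrt(2)), (z + 4)*(z + 3*sqrt(2))*(z + 7*sqrt(2))) = z^2 + z*(4 + 3*sqrt(2)) + 12*sqrt(2)
(5) = gcd((r - 8)*(r - 5)*(r - 2), (r - 8)^2*(r + 3)) = r - 8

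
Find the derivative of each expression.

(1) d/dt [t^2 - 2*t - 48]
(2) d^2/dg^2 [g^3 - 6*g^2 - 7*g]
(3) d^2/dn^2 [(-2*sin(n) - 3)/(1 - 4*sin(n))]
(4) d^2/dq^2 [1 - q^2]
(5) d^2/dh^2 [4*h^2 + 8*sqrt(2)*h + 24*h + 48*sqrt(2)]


(1) = 2*t - 2
(2) = 6*g - 12
(3) = 14*(-4*sin(n)^2 - sin(n) + 8)/(4*sin(n) - 1)^3
(4) = -2
(5) = 8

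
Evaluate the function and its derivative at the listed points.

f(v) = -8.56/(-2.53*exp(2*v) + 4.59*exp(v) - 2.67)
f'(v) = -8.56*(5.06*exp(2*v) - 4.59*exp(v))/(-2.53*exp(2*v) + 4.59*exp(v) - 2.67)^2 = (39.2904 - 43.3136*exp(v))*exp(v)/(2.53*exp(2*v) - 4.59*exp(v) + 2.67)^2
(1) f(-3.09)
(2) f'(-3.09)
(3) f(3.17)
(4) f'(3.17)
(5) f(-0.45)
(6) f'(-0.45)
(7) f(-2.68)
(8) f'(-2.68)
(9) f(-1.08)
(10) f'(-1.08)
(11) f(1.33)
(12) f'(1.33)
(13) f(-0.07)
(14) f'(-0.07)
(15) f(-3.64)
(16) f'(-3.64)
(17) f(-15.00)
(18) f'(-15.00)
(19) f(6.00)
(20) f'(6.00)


(1) = 3.47
(2) = 0.28
(3) = 0.01
(4) = -0.01
(5) = 11.09
(6) = 12.49
(7) = 3.62
(8) = 0.44
(9) = 6.10
(10) = 4.24
(11) = 0.40
(12) = -1.02
(13) = 14.51
(14) = -2.93
(15) = 3.36
(16) = 0.15
(17) = 3.21
(18) = 0.00
(19) = 0.00
(20) = -0.00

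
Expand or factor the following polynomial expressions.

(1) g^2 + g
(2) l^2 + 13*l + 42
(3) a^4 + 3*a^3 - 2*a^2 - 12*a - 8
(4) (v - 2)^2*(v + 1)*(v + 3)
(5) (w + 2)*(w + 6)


(1) = g*(g + 1)
(2) = (l + 6)*(l + 7)
(3) = (a - 2)*(a + 1)*(a + 2)^2
(4) = v^4 - 9*v^2 + 4*v + 12
(5) = w^2 + 8*w + 12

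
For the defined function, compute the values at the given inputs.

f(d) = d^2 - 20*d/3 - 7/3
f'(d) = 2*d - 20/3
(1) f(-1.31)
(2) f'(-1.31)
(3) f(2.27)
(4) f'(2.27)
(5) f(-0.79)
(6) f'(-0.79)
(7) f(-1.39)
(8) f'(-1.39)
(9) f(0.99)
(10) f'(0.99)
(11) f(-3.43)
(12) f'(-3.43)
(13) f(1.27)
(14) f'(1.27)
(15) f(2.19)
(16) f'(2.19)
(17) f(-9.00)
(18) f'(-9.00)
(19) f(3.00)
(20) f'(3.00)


(1) = 8.12
(2) = -9.29
(3) = -12.31
(4) = -2.13
(5) = 3.56
(6) = -8.25
(7) = 8.87
(8) = -9.45
(9) = -7.95
(10) = -4.69
(11) = 32.30
(12) = -13.53
(13) = -9.19
(14) = -4.13
(15) = -12.14
(16) = -2.29
(17) = 138.67
(18) = -24.67
(19) = -13.33
(20) = -0.67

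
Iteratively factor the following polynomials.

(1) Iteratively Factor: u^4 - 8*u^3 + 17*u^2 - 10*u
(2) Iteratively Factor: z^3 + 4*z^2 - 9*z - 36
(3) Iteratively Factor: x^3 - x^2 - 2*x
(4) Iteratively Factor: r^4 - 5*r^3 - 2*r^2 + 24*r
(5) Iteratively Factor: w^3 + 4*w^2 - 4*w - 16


(1) = (u - 5)*(u^3 - 3*u^2 + 2*u) = u*(u - 5)*(u^2 - 3*u + 2) = u*(u - 5)*(u - 2)*(u - 1)
(2) = (z + 4)*(z^2 - 9) = (z + 3)*(z + 4)*(z - 3)
(3) = (x - 2)*(x^2 + x) = (x - 2)*(x + 1)*(x)
(4) = (r - 4)*(r^3 - r^2 - 6*r) = (r - 4)*(r - 3)*(r^2 + 2*r) = r*(r - 4)*(r - 3)*(r + 2)
(5) = (w - 2)*(w^2 + 6*w + 8) = (w - 2)*(w + 4)*(w + 2)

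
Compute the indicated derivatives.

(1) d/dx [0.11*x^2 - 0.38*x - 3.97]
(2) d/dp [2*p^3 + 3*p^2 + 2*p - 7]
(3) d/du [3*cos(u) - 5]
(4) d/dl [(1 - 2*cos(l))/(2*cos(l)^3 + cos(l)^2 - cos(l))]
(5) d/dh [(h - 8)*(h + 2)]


(1) = 0.22*x - 0.38
(2) = 6*p^2 + 6*p + 2
(3) = -3*sin(u)
(4) = -(sin(l)/cos(l)^2 + 2*tan(l))/(cos(l) + 1)^2
(5) = 2*h - 6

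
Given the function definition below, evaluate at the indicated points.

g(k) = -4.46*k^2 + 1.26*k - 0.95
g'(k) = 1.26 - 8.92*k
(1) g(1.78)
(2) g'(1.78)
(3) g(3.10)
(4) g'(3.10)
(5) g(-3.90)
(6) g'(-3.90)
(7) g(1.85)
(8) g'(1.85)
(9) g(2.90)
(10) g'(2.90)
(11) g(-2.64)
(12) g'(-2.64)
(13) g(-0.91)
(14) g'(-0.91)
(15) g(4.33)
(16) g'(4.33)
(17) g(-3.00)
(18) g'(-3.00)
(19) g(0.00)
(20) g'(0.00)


(1) = -12.84
(2) = -14.62
(3) = -39.90
(4) = -26.39
(5) = -73.70
(6) = 36.05
(7) = -13.88
(8) = -15.24
(9) = -34.80
(10) = -24.61
(11) = -35.36
(12) = 24.81
(13) = -5.79
(14) = 9.38
(15) = -79.11
(16) = -37.36
(17) = -44.87
(18) = 28.02
(19) = -0.95
(20) = 1.26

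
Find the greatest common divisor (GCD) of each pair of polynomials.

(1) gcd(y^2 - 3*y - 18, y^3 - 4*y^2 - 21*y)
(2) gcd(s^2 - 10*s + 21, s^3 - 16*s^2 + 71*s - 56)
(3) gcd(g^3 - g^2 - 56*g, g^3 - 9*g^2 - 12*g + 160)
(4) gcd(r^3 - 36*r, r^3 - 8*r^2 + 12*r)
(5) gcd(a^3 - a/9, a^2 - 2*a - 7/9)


(1) = gcd((y - 6)*(y + 3), y*(y - 7)*(y + 3)) = y + 3
(2) = gcd((s - 7)*(s - 3), (s - 8)*(s - 7)*(s - 1)) = s - 7
(3) = g - 8
(4) = gcd(r*(r - 6)*(r + 6), r*(r - 6)*(r - 2)) = r^2 - 6*r
(5) = gcd(a*(a - 1/3)*(a + 1/3), (a - 7/3)*(a + 1/3)) = a + 1/3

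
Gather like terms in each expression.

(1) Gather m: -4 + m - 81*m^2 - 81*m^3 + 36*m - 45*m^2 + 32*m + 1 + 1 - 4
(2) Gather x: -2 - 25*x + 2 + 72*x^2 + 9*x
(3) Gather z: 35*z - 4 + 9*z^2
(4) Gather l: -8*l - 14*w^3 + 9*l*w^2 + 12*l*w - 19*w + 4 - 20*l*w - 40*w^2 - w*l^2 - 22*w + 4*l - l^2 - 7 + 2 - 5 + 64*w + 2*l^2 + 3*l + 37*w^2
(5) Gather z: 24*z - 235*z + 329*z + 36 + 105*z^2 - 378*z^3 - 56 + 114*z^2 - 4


(1) = -81*m^3 - 126*m^2 + 69*m - 6
(2) = 72*x^2 - 16*x
(3) = 9*z^2 + 35*z - 4
(4) = l^2*(1 - w) + l*(9*w^2 - 8*w - 1) - 14*w^3 - 3*w^2 + 23*w - 6
(5) = -378*z^3 + 219*z^2 + 118*z - 24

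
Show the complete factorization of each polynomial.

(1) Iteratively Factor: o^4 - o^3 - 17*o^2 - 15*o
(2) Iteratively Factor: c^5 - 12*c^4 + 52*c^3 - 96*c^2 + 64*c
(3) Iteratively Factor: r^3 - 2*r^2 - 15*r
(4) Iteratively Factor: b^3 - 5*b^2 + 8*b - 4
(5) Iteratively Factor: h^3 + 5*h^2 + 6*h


(1) = (o)*(o^3 - o^2 - 17*o - 15) = o*(o - 5)*(o^2 + 4*o + 3) = o*(o - 5)*(o + 1)*(o + 3)
(2) = (c - 4)*(c^4 - 8*c^3 + 20*c^2 - 16*c) = (c - 4)^2*(c^3 - 4*c^2 + 4*c) = c*(c - 4)^2*(c^2 - 4*c + 4) = c*(c - 4)^2*(c - 2)*(c - 2)
(3) = (r)*(r^2 - 2*r - 15) = r*(r + 3)*(r - 5)
(4) = (b - 2)*(b^2 - 3*b + 2) = (b - 2)*(b - 1)*(b - 2)
(5) = (h + 3)*(h^2 + 2*h) = h*(h + 3)*(h + 2)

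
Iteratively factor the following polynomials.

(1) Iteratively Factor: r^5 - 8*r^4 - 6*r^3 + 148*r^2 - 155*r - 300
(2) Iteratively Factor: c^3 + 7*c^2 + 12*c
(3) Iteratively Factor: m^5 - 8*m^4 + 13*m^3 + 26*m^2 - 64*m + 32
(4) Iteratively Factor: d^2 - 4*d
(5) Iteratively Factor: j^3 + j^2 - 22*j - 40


(1) = (r + 1)*(r^4 - 9*r^3 + 3*r^2 + 145*r - 300) = (r - 5)*(r + 1)*(r^3 - 4*r^2 - 17*r + 60) = (r - 5)*(r + 1)*(r + 4)*(r^2 - 8*r + 15) = (r - 5)^2*(r + 1)*(r + 4)*(r - 3)
(2) = (c)*(c^2 + 7*c + 12) = c*(c + 4)*(c + 3)
(3) = (m - 4)*(m^4 - 4*m^3 - 3*m^2 + 14*m - 8) = (m - 4)*(m - 1)*(m^3 - 3*m^2 - 6*m + 8) = (m - 4)*(m - 1)^2*(m^2 - 2*m - 8) = (m - 4)*(m - 1)^2*(m + 2)*(m - 4)
(4) = (d)*(d - 4)
(5) = (j - 5)*(j^2 + 6*j + 8) = (j - 5)*(j + 4)*(j + 2)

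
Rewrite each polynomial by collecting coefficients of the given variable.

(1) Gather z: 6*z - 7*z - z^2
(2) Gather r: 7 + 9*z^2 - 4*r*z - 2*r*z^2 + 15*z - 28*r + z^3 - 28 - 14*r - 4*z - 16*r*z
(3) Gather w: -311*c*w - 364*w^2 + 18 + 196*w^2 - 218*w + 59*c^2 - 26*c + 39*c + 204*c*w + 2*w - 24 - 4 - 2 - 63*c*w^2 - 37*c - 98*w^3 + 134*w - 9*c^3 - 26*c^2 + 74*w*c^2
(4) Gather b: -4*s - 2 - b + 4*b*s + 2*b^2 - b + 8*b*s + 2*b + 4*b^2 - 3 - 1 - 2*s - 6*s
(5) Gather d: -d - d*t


(1) = -z^2 - z
(2) = r*(-2*z^2 - 20*z - 42) + z^3 + 9*z^2 + 11*z - 21
(3) = -9*c^3 + 33*c^2 - 24*c - 98*w^3 + w^2*(-63*c - 168) + w*(74*c^2 - 107*c - 82) - 12
(4) = 6*b^2 + 12*b*s - 12*s - 6
(5) = d*(-t - 1)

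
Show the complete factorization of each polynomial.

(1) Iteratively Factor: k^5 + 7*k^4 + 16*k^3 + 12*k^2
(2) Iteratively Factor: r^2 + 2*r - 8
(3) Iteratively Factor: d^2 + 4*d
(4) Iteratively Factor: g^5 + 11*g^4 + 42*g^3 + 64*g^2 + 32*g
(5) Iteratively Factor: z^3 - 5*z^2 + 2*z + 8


(1) = (k + 2)*(k^4 + 5*k^3 + 6*k^2) = (k + 2)^2*(k^3 + 3*k^2) = (k + 2)^2*(k + 3)*(k^2) = k*(k + 2)^2*(k + 3)*(k)
(2) = (r - 2)*(r + 4)
(3) = (d + 4)*(d)
(4) = (g + 4)*(g^4 + 7*g^3 + 14*g^2 + 8*g) = (g + 4)^2*(g^3 + 3*g^2 + 2*g) = (g + 2)*(g + 4)^2*(g^2 + g) = (g + 1)*(g + 2)*(g + 4)^2*(g)
(5) = (z - 4)*(z^2 - z - 2) = (z - 4)*(z - 2)*(z + 1)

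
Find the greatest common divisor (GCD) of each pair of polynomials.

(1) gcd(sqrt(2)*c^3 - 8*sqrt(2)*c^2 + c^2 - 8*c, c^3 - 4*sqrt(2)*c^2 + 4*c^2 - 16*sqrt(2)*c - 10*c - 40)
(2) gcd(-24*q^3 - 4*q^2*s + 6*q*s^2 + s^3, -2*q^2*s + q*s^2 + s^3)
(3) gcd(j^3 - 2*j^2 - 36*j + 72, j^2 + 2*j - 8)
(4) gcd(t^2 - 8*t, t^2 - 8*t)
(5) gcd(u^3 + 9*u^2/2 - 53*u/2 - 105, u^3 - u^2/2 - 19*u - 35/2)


(1) = 1
(2) = 2*q + s
(3) = j - 2
(4) = t^2 - 8*t
(5) = gcd((u - 5)*(u + 7/2)*(u + 6), (u - 5)*(u + 1)*(u + 7/2)) = u^2 - 3*u/2 - 35/2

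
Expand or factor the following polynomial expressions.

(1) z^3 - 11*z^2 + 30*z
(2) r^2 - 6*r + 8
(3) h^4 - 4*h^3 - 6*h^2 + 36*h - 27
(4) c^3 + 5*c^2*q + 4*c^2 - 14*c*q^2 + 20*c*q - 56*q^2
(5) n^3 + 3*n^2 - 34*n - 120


(1) = z*(z - 6)*(z - 5)
(2) = (r - 4)*(r - 2)
(3) = (h - 3)^2*(h - 1)*(h + 3)
(4) = (c + 4)*(c - 2*q)*(c + 7*q)
(5) = (n - 6)*(n + 4)*(n + 5)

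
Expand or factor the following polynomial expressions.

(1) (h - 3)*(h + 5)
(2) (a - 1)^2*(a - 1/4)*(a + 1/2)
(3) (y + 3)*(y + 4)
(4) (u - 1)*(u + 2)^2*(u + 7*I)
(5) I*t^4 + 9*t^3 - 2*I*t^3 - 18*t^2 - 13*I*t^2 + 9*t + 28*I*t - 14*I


(1) = h^2 + 2*h - 15
(2) = a^4 - 7*a^3/4 + 3*a^2/8 + a/2 - 1/8
(3) = y^2 + 7*y + 12
(4) = u^4 + 3*u^3 + 7*I*u^3 + 21*I*u^2 - 4*u - 28*I
(5) = (t - 1)*(t - 7*I)*(t - 2*I)*(I*t - I)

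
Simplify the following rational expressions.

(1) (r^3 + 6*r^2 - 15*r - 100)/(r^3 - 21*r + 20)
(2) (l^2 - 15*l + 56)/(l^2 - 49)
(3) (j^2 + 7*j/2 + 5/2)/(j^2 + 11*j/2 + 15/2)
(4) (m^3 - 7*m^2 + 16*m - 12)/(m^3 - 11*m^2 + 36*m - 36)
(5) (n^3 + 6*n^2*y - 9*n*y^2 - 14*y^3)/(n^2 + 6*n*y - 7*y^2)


(1) = (r + 5)/(r - 1)
(2) = (l - 8)/(l + 7)
(3) = (j + 1)/(j + 3)
(4) = (m - 2)/(m - 6)
(5) = (-n^2 + n*y + 2*y^2)/(-n + y)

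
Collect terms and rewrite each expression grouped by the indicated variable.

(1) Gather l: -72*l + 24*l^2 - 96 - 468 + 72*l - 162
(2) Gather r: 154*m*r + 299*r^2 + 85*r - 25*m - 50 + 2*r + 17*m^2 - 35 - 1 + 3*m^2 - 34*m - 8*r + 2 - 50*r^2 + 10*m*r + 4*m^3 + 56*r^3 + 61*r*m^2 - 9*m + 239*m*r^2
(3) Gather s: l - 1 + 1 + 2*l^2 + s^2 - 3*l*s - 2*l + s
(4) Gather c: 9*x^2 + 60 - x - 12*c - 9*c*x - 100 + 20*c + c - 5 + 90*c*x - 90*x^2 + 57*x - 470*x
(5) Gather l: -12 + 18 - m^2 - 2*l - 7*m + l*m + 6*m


(1) = 24*l^2 - 726
(2) = 4*m^3 + 20*m^2 - 68*m + 56*r^3 + r^2*(239*m + 249) + r*(61*m^2 + 164*m + 79) - 84
(3) = 2*l^2 - l + s^2 + s*(1 - 3*l)
(4) = c*(81*x + 9) - 81*x^2 - 414*x - 45
(5) = l*(m - 2) - m^2 - m + 6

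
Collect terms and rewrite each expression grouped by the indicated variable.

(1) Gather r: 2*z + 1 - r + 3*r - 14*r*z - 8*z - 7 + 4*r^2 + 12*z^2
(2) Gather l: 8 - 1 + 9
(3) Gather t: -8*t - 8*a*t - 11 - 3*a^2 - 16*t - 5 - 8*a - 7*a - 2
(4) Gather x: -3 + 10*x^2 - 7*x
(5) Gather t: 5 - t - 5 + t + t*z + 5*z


(1) = 4*r^2 + r*(2 - 14*z) + 12*z^2 - 6*z - 6
(2) = 16
(3) = -3*a^2 - 15*a + t*(-8*a - 24) - 18
(4) = 10*x^2 - 7*x - 3
(5) = t*z + 5*z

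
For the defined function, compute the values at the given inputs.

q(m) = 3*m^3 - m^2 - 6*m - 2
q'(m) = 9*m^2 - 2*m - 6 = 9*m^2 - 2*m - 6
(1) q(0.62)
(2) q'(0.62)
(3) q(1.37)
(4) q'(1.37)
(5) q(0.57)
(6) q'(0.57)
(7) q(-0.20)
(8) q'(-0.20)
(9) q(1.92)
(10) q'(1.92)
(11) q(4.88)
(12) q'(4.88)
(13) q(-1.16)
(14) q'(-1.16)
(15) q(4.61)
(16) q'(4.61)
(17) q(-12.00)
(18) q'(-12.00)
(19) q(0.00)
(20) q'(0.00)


(1) = -5.39
(2) = -3.78
(3) = -4.38
(4) = 8.15
(5) = -5.19
(6) = -4.22
(7) = -0.86
(8) = -5.24
(9) = 4.03
(10) = 23.34
(11) = 293.55
(12) = 198.57
(13) = -1.07
(14) = 8.43
(15) = 243.00
(16) = 176.05
(17) = -5258.00
(18) = 1314.00
(19) = -2.00
(20) = -6.00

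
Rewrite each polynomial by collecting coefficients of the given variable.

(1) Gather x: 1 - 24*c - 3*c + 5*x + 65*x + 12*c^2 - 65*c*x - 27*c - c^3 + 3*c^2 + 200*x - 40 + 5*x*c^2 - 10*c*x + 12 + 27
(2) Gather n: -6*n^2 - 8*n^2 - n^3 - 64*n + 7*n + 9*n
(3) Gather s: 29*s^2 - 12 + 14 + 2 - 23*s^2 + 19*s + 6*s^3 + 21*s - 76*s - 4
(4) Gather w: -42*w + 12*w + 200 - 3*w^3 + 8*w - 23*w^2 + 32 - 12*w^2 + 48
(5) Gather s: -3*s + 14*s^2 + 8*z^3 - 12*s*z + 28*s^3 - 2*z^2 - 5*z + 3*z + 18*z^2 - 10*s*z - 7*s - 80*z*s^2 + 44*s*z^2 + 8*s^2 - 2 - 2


(1) = -c^3 + 15*c^2 - 54*c + x*(5*c^2 - 75*c + 270)
(2) = -n^3 - 14*n^2 - 48*n
(3) = 6*s^3 + 6*s^2 - 36*s
(4) = -3*w^3 - 35*w^2 - 22*w + 280
(5) = 28*s^3 + s^2*(22 - 80*z) + s*(44*z^2 - 22*z - 10) + 8*z^3 + 16*z^2 - 2*z - 4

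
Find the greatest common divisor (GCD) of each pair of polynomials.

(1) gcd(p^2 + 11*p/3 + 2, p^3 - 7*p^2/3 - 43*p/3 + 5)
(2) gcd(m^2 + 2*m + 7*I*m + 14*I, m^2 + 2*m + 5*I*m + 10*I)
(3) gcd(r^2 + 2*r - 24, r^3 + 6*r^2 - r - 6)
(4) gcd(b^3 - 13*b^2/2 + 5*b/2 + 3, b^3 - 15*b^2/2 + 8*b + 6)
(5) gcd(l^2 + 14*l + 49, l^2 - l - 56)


(1) = p + 3
(2) = m + 2
(3) = r + 6
(4) = b^2 - 11*b/2 - 3
(5) = l + 7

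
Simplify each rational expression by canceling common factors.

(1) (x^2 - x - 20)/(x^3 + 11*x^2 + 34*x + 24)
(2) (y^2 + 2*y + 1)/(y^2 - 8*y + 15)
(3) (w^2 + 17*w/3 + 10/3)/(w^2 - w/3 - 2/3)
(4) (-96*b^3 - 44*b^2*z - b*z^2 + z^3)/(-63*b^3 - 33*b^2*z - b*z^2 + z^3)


(1) = (x - 5)/(x^2 + 7*x + 6)
(2) = (y^2 + 2*y + 1)/(y^2 - 8*y + 15)
(3) = (w + 5)/(w - 1)
(4) = (-32*b^2 - 4*b*z + z^2)/(-21*b^2 - 4*b*z + z^2)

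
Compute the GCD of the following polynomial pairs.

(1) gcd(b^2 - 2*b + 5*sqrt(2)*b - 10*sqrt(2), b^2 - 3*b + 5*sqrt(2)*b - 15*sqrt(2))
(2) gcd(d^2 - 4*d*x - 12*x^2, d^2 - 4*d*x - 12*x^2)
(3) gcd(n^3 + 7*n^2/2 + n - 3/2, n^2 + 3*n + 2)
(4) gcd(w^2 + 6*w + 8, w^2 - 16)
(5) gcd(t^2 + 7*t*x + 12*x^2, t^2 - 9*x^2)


(1) = b + 5*sqrt(2)
(2) = -d^2 + 4*d*x + 12*x^2
(3) = gcd((n - 1/2)*(n + 1)*(n + 3), (n + 1)*(n + 2)) = n + 1
(4) = gcd((w + 2)*(w + 4), (w - 4)*(w + 4)) = w + 4
(5) = gcd((t + 3*x)*(t + 4*x), (t - 3*x)*(t + 3*x)) = t + 3*x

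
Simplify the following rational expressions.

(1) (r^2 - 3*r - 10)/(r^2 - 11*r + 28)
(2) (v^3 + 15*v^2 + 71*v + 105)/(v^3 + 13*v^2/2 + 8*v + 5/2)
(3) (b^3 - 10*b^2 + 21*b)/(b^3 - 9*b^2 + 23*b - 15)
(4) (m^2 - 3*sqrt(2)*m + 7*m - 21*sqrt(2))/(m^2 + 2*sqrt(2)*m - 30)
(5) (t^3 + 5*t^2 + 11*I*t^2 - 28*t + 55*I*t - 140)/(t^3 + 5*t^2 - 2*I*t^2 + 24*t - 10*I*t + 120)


(1) = (r^2 - 3*r - 10)/(r^2 - 11*r + 28)
(2) = (2*v^2 + 20*v + 42)/(2*v^2 + 3*v + 1)
(3) = (b^2 - 7*b)/(b^2 - 6*b + 5)
(4) = (m + 7)/(m + 5*sqrt(2))
(5) = (t + 7*I)/(t - 6*I)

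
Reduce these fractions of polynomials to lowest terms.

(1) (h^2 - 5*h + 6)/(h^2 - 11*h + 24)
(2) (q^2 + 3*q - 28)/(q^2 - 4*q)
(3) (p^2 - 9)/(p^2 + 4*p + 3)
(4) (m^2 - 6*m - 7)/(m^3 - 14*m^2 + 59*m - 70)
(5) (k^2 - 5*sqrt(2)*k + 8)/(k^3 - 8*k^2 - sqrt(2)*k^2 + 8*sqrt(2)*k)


(1) = (h - 2)/(h - 8)
(2) = (q + 7)/q
(3) = (p - 3)/(p + 1)
(4) = (m + 1)/(m^2 - 7*m + 10)
(5) = (k - 4*sqrt(2))/(k^2 - 8*k)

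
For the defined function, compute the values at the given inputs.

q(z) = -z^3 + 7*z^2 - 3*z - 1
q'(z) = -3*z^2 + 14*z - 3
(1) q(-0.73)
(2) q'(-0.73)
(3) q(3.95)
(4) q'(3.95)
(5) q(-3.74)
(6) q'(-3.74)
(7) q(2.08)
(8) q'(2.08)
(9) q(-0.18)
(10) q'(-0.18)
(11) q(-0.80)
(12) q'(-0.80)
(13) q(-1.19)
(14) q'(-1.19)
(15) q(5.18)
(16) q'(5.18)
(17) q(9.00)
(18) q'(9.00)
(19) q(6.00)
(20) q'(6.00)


(1) = 5.31
(2) = -14.82
(3) = 34.74
(4) = 5.49
(5) = 160.45
(6) = -97.32
(7) = 14.05
(8) = 13.14
(9) = -0.23
(10) = -5.62
(11) = 6.39
(12) = -16.12
(13) = 14.17
(14) = -23.91
(15) = 32.29
(16) = -10.98
(17) = -190.00
(18) = -120.00
(19) = 17.00
(20) = -27.00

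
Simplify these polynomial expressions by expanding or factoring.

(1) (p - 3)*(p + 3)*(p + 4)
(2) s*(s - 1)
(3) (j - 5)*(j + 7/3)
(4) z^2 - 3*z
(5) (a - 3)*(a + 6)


(1) = p^3 + 4*p^2 - 9*p - 36
(2) = s^2 - s
(3) = j^2 - 8*j/3 - 35/3
(4) = z*(z - 3)
(5) = a^2 + 3*a - 18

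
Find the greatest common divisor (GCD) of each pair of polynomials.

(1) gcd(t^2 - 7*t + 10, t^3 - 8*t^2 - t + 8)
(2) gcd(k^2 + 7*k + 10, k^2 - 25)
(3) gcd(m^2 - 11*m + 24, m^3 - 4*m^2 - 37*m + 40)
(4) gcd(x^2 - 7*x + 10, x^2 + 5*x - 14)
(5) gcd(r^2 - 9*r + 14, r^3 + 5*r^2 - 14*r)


(1) = 1
(2) = gcd((k + 2)*(k + 5), (k - 5)*(k + 5)) = k + 5
(3) = gcd((m - 8)*(m - 3), (m - 8)*(m - 1)*(m + 5)) = m - 8
(4) = gcd((x - 5)*(x - 2), (x - 2)*(x + 7)) = x - 2
(5) = r - 2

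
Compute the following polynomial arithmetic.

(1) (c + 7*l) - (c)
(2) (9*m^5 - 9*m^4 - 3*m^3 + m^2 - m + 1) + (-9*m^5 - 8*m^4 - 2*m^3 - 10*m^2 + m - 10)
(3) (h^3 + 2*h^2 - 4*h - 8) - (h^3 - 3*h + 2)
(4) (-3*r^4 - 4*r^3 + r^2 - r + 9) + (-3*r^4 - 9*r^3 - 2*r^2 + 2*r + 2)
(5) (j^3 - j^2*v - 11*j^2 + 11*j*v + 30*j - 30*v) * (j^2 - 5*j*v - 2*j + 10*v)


(1) = 7*l
(2) = -17*m^4 - 5*m^3 - 9*m^2 - 9
(3) = 2*h^2 - h - 10
(4) = -6*r^4 - 13*r^3 - r^2 + r + 11
(5) = j^5 - 6*j^4*v - 13*j^4 + 5*j^3*v^2 + 78*j^3*v + 52*j^3 - 65*j^2*v^2 - 312*j^2*v - 60*j^2 + 260*j*v^2 + 360*j*v - 300*v^2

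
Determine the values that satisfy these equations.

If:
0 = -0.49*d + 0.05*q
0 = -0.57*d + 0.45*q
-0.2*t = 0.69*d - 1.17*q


Then:
d = 0.00
q = 0.00
t = 0.00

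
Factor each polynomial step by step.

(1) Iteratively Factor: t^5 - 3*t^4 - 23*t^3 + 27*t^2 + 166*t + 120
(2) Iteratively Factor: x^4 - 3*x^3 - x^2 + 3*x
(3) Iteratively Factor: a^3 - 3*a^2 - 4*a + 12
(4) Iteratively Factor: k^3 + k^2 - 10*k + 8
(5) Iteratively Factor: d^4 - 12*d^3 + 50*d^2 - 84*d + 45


(1) = (t - 4)*(t^4 + t^3 - 19*t^2 - 49*t - 30) = (t - 4)*(t + 1)*(t^3 - 19*t - 30) = (t - 4)*(t + 1)*(t + 3)*(t^2 - 3*t - 10) = (t - 4)*(t + 1)*(t + 2)*(t + 3)*(t - 5)
(2) = (x + 1)*(x^3 - 4*x^2 + 3*x) = (x - 3)*(x + 1)*(x^2 - x) = x*(x - 3)*(x + 1)*(x - 1)
(3) = (a - 2)*(a^2 - a - 6) = (a - 3)*(a - 2)*(a + 2)
(4) = (k - 1)*(k^2 + 2*k - 8) = (k - 1)*(k + 4)*(k - 2)
(5) = (d - 3)*(d^3 - 9*d^2 + 23*d - 15) = (d - 3)^2*(d^2 - 6*d + 5) = (d - 3)^2*(d - 1)*(d - 5)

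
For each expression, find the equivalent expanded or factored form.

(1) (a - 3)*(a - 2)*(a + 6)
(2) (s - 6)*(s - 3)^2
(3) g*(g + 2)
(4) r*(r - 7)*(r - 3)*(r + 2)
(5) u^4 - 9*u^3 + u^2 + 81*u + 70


(1) = a^3 + a^2 - 24*a + 36
(2) = s^3 - 12*s^2 + 45*s - 54
(3) = g^2 + 2*g
(4) = r^4 - 8*r^3 + r^2 + 42*r
(5) = (u - 7)*(u - 5)*(u + 1)*(u + 2)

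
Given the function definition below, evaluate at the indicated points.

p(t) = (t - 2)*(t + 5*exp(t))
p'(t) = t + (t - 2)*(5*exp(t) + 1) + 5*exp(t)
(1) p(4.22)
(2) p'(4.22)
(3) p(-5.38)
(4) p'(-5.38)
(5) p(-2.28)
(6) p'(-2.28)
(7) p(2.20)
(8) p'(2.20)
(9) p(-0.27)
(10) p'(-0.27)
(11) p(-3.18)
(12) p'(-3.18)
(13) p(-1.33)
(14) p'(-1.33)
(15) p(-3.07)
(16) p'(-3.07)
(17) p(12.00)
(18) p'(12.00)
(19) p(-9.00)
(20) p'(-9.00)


(1) = 764.54
(2) = 1101.78
(3) = 39.53
(4) = -12.91
(5) = 7.57
(6) = -8.24
(7) = 9.47
(8) = 56.55
(9) = -8.05
(10) = -7.39
(11) = 15.40
(12) = -9.23
(13) = 0.03
(14) = -7.74
(15) = 14.39
(16) = -9.08
(17) = 8137859.57
(18) = 8951535.53
(19) = 98.99
(20) = -20.01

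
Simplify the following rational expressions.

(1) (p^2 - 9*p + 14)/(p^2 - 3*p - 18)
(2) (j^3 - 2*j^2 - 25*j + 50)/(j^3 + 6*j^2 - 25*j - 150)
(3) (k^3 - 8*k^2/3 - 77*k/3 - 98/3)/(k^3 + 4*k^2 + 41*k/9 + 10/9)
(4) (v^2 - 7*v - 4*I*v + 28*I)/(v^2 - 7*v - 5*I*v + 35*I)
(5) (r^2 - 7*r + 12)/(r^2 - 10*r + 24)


(1) = (p^2 - 9*p + 14)/(p^2 - 3*p - 18)
(2) = (j - 2)/(j + 6)
(3) = (9*k^2 - 42*k - 147)/(9*k^2 + 18*k + 5)
(4) = (v - 4*I)/(v - 5*I)
(5) = (r - 3)/(r - 6)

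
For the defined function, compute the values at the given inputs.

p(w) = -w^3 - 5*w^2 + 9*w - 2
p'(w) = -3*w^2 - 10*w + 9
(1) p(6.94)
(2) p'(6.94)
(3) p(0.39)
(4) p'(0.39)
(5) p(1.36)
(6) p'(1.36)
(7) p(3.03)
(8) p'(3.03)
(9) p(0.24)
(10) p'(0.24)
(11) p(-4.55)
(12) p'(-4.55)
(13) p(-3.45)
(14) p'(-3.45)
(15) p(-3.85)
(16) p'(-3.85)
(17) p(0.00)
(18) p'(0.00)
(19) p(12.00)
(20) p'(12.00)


(1) = -514.61
(2) = -204.89
(3) = 0.69
(4) = 4.64
(5) = -1.52
(6) = -10.15
(7) = -48.45
(8) = -48.84
(9) = -0.14
(10) = 6.43
(11) = -52.27
(12) = -7.61
(13) = -51.50
(14) = 7.79
(15) = -53.70
(16) = 3.03
(17) = -2.00
(18) = 9.00
(19) = -2342.00
(20) = -543.00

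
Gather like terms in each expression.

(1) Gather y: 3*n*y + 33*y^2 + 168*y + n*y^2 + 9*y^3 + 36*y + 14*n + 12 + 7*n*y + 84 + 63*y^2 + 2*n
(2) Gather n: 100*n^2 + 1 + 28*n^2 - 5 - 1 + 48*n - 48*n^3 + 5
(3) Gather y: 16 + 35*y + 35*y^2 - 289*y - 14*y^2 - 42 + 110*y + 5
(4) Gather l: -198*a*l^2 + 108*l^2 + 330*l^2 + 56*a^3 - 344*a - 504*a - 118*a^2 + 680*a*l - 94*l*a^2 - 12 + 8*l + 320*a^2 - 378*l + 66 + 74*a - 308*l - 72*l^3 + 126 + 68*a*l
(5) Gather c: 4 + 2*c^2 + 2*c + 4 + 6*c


(1) = 16*n + 9*y^3 + y^2*(n + 96) + y*(10*n + 204) + 96
(2) = -48*n^3 + 128*n^2 + 48*n
(3) = 21*y^2 - 144*y - 21
(4) = 56*a^3 + 202*a^2 - 774*a - 72*l^3 + l^2*(438 - 198*a) + l*(-94*a^2 + 748*a - 678) + 180
(5) = 2*c^2 + 8*c + 8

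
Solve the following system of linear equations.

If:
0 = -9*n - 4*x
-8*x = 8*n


Then:
n = 0
x = 0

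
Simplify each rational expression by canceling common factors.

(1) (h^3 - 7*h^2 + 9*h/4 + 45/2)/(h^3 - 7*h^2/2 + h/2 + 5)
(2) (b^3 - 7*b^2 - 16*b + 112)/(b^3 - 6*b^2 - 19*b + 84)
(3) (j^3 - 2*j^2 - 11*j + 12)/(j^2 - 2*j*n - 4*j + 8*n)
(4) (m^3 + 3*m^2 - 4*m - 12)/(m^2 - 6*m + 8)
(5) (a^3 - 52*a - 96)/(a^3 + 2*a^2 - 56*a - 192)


(1) = (2*h^2 - 9*h - 18)/(2*h^2 - 2*h - 4)
(2) = (b - 4)/(b - 3)
(3) = (j^2 + 2*j - 3)/(j - 2*n)
(4) = (m^2 + 5*m + 6)/(m - 4)
(5) = (a + 2)/(a + 4)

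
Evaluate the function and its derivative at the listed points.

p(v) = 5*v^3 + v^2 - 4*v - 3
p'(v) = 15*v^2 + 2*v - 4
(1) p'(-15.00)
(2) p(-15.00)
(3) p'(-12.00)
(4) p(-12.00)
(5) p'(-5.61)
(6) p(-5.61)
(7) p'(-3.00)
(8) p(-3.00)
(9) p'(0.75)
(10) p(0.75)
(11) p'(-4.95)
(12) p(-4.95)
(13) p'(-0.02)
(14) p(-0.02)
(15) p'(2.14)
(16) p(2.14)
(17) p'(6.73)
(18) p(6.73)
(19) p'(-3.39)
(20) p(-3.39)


(1) = 3341.00
(2) = -16593.00
(3) = 2132.00
(4) = -8451.00
(5) = 456.86
(6) = -831.88
(7) = 125.00
(8) = -117.00
(9) = 5.94
(10) = -3.33
(11) = 353.64
(12) = -565.13
(13) = -4.03
(14) = -2.92
(15) = 68.97
(16) = 42.02
(17) = 688.85
(18) = 1539.48
(19) = 161.60
(20) = -172.74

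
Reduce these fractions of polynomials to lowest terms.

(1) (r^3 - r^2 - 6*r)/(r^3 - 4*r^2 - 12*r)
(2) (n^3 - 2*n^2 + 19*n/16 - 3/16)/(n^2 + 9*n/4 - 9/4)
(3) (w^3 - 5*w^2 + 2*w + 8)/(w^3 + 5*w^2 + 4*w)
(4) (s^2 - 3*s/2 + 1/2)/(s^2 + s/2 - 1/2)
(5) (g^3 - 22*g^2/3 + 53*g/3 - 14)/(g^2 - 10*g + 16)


(1) = (r - 3)/(r - 6)
(2) = (4*n^2 - 5*n + 1)/(4*n + 12)
(3) = (w^2 - 6*w + 8)/(w^2 + 4*w)
(4) = (s - 1)/(s + 1)
(5) = (3*g^2 - 16*g + 21)/(3*g - 24)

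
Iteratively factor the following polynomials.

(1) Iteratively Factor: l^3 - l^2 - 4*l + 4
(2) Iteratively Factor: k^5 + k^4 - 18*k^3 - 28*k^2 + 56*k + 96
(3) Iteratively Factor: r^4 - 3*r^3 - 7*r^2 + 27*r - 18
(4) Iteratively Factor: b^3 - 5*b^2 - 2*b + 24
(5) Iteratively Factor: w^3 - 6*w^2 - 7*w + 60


(1) = (l - 1)*(l^2 - 4) = (l - 2)*(l - 1)*(l + 2)
(2) = (k + 2)*(k^4 - k^3 - 16*k^2 + 4*k + 48) = (k + 2)^2*(k^3 - 3*k^2 - 10*k + 24) = (k - 4)*(k + 2)^2*(k^2 + k - 6) = (k - 4)*(k - 2)*(k + 2)^2*(k + 3)
(3) = (r - 3)*(r^3 - 7*r + 6) = (r - 3)*(r - 1)*(r^2 + r - 6) = (r - 3)*(r - 1)*(r + 3)*(r - 2)
(4) = (b - 4)*(b^2 - b - 6) = (b - 4)*(b + 2)*(b - 3)
(5) = (w - 4)*(w^2 - 2*w - 15) = (w - 5)*(w - 4)*(w + 3)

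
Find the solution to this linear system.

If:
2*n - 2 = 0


Then:
n = 1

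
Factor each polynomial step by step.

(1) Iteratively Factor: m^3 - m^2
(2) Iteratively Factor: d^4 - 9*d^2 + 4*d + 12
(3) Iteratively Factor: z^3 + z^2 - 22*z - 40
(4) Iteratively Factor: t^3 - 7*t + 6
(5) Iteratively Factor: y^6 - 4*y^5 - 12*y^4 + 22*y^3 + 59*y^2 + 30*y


(1) = (m - 1)*(m^2) = m*(m - 1)*(m)
(2) = (d - 2)*(d^3 + 2*d^2 - 5*d - 6) = (d - 2)*(d + 1)*(d^2 + d - 6) = (d - 2)^2*(d + 1)*(d + 3)
(3) = (z + 2)*(z^2 - z - 20) = (z + 2)*(z + 4)*(z - 5)
(4) = (t - 2)*(t^2 + 2*t - 3) = (t - 2)*(t - 1)*(t + 3)
(5) = (y - 5)*(y^5 + y^4 - 7*y^3 - 13*y^2 - 6*y) = (y - 5)*(y + 1)*(y^4 - 7*y^2 - 6*y) = (y - 5)*(y + 1)*(y + 2)*(y^3 - 2*y^2 - 3*y) = (y - 5)*(y - 3)*(y + 1)*(y + 2)*(y^2 + y) = (y - 5)*(y - 3)*(y + 1)^2*(y + 2)*(y)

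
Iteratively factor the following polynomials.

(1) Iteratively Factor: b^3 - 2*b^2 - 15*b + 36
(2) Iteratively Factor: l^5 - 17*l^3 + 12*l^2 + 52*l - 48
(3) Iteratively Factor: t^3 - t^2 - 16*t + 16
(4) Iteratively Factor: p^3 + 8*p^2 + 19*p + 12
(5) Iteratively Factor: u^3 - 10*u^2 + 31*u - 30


(1) = (b - 3)*(b^2 + b - 12) = (b - 3)*(b + 4)*(b - 3)
(2) = (l - 1)*(l^4 + l^3 - 16*l^2 - 4*l + 48) = (l - 1)*(l + 2)*(l^3 - l^2 - 14*l + 24) = (l - 3)*(l - 1)*(l + 2)*(l^2 + 2*l - 8) = (l - 3)*(l - 2)*(l - 1)*(l + 2)*(l + 4)
(3) = (t + 4)*(t^2 - 5*t + 4) = (t - 4)*(t + 4)*(t - 1)
(4) = (p + 3)*(p^2 + 5*p + 4) = (p + 3)*(p + 4)*(p + 1)
(5) = (u - 3)*(u^2 - 7*u + 10) = (u - 3)*(u - 2)*(u - 5)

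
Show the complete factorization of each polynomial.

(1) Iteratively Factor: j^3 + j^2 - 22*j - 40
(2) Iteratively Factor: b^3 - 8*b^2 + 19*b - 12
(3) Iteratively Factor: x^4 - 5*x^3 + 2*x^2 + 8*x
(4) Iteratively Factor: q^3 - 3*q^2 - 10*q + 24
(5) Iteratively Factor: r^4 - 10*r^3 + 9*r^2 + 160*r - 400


(1) = (j + 4)*(j^2 - 3*j - 10) = (j + 2)*(j + 4)*(j - 5)
(2) = (b - 4)*(b^2 - 4*b + 3) = (b - 4)*(b - 1)*(b - 3)
(3) = (x + 1)*(x^3 - 6*x^2 + 8*x) = (x - 4)*(x + 1)*(x^2 - 2*x) = (x - 4)*(x - 2)*(x + 1)*(x)
(4) = (q + 3)*(q^2 - 6*q + 8) = (q - 2)*(q + 3)*(q - 4)
(5) = (r - 5)*(r^3 - 5*r^2 - 16*r + 80) = (r - 5)*(r - 4)*(r^2 - r - 20) = (r - 5)^2*(r - 4)*(r + 4)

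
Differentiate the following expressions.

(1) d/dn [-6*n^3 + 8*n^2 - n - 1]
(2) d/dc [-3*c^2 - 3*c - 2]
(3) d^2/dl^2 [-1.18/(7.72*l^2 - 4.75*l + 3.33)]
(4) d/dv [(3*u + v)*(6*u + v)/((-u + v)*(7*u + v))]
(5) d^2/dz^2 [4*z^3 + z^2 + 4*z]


(1) = -18*n^2 + 16*n - 1
(2) = -6*c - 3
(3) = (140.652224*l^2 - 86.5412*l - 1.18*(15.44*l - 4.75)*(30.88*l - 9.5) + 60.669936)/(7.72*l^2 - 4.75*l + 3.33)^3
(4) = u*(-171*u^2 - 50*u*v - 3*v^2)/(49*u^4 - 84*u^3*v + 22*u^2*v^2 + 12*u*v^3 + v^4)
(5) = 24*z + 2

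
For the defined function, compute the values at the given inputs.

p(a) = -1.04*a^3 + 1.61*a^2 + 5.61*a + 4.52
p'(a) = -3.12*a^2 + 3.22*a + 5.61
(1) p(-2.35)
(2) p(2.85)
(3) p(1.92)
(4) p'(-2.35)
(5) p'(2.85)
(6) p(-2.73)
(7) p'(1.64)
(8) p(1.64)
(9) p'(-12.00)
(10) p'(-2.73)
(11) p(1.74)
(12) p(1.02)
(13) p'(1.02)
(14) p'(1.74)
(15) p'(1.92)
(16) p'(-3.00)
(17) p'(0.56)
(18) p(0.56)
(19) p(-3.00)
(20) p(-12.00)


(1) = 13.72
(2) = 9.51
(3) = 13.87
(4) = -19.19
(5) = -10.56
(6) = 22.36
(7) = 2.50
(8) = 13.46
(9) = -482.31
(10) = -26.43
(11) = 13.68
(12) = 10.81
(13) = 5.65
(14) = 1.77
(15) = 0.29
(16) = -32.13
(17) = 6.43
(18) = 7.98
(19) = 30.26
(20) = 1966.16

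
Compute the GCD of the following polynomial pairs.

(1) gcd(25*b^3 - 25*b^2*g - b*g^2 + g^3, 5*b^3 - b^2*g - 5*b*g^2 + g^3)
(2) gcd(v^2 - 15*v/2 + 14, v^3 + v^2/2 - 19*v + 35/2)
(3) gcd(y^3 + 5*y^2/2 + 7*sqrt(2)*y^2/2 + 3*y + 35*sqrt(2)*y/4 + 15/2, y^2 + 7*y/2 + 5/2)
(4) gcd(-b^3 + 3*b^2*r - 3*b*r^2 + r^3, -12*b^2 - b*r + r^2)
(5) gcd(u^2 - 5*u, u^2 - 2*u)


(1) = gcd((-5*b + g)*(-b + g)*(5*b + g), (-5*b + g)*(-b + g)*(b + g)) = 5*b^2 - 6*b*g + g^2
(2) = gcd((v - 4)*(v - 7/2), (v - 7/2)*(v - 1)*(v + 5)) = v - 7/2
(3) = gcd((y + 5/2)*(y + sqrt(2)/2)*(y + 3*sqrt(2)), (y + 1)*(y + 5/2)) = y + 5/2
(4) = 1
(5) = u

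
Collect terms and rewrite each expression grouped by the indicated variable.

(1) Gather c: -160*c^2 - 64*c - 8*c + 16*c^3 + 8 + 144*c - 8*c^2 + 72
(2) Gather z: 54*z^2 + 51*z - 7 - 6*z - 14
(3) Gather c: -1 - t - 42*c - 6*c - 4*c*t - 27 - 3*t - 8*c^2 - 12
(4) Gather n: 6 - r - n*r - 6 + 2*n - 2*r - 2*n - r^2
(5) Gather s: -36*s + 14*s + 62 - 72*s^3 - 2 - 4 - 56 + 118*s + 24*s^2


(1) = 16*c^3 - 168*c^2 + 72*c + 80
(2) = 54*z^2 + 45*z - 21
(3) = -8*c^2 + c*(-4*t - 48) - 4*t - 40
(4) = -n*r - r^2 - 3*r
(5) = -72*s^3 + 24*s^2 + 96*s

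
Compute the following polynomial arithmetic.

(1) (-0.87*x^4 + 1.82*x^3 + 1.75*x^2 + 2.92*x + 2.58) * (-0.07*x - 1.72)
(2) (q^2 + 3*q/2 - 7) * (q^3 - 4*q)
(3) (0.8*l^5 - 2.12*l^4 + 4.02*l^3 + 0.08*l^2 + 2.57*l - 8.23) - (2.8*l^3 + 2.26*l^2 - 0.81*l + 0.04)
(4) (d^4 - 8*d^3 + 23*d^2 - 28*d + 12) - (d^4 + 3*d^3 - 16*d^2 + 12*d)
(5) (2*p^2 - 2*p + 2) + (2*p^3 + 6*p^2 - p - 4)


(1) = 0.0609*x^5 + 1.369*x^4 - 3.2529*x^3 - 3.2144*x^2 - 5.203*x - 4.4376
(2) = q^5 + 3*q^4/2 - 11*q^3 - 6*q^2 + 28*q
(3) = 0.8*l^5 - 2.12*l^4 + 1.22*l^3 - 2.18*l^2 + 3.38*l - 8.27
(4) = -11*d^3 + 39*d^2 - 40*d + 12
(5) = 2*p^3 + 8*p^2 - 3*p - 2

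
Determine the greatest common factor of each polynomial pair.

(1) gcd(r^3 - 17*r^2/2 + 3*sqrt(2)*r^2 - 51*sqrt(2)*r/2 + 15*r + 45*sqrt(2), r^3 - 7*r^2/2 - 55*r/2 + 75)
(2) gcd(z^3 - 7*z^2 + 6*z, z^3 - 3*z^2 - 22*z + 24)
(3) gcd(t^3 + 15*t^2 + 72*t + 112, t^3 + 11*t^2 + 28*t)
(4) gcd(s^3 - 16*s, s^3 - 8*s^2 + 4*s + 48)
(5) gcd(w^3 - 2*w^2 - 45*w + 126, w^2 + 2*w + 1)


(1) = r^2 - 17*r/2 + 15
(2) = z^2 - 7*z + 6
(3) = t^2 + 11*t + 28
(4) = gcd(s*(s - 4)*(s + 4), (s - 6)*(s - 4)*(s + 2)) = s - 4
(5) = 1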